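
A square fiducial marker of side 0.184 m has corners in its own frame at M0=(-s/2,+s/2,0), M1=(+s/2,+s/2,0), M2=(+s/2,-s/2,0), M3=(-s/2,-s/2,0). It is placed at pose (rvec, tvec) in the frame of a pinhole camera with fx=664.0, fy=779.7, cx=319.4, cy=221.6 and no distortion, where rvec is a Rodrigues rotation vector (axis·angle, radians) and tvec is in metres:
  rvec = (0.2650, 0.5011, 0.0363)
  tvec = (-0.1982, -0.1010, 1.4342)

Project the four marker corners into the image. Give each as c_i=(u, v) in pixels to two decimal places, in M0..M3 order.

Intrinsics K: fx=664.0, fy=779.7, cx=319.4, cy=221.6
Marker side s = 0.184 m; corners in marker frame (Z=0):
  M0 = (-0.0920, +0.0920, 0)
  M1 = (+0.0920, +0.0920, 0)
  M2 = (+0.0920, -0.0920, 0)
  M3 = (-0.0920, -0.0920, 0)
rvec = (0.2650, 0.5011, 0.0363), |rvec| = θ = 0.56802 rad = 32.545°
Rodrigues: sinθ=0.53796, 1−cosθ=0.15703; R = I + sinθ·[k]× + (1−cosθ)·[k]×²:
    [+0.87715 +0.03025 +0.47927]
    [+0.09901 +0.96518 -0.24212]
    [-0.46990 +0.25983 +0.84361]
t = (-0.1982, -0.1010, 1.4342) m
M0: Pc = R·M0+t = (-0.27611, -0.02131, +1.50134); u = 664.0·(-0.27611)/1.50134 + 319.4 = 197.2820, v = 779.7·(-0.02131)/1.50134 + 221.6 = 210.5317
M1: Pc = R·M1+t = (-0.11472, -0.00309, +1.41487); u = 664.0·(-0.11472)/1.41487 + 319.4 = 265.5622, v = 779.7·(-0.00309)/1.41487 + 221.6 = 219.8946
M2: Pc = R·M2+t = (-0.12029, -0.18069, +1.36706); u = 664.0·(-0.12029)/1.36706 + 319.4 = 260.9759, v = 779.7·(-0.18069)/1.36706 + 221.6 = 118.5454
M3: Pc = R·M3+t = (-0.28168, -0.19891, +1.45353); u = 664.0·(-0.28168)/1.45353 + 319.4 = 190.7227, v = 779.7·(-0.19891)/1.45353 + 221.6 = 114.9033

c0=(197.28, 210.53) c1=(265.56, 219.89) c2=(260.98, 118.55) c3=(190.72, 114.90)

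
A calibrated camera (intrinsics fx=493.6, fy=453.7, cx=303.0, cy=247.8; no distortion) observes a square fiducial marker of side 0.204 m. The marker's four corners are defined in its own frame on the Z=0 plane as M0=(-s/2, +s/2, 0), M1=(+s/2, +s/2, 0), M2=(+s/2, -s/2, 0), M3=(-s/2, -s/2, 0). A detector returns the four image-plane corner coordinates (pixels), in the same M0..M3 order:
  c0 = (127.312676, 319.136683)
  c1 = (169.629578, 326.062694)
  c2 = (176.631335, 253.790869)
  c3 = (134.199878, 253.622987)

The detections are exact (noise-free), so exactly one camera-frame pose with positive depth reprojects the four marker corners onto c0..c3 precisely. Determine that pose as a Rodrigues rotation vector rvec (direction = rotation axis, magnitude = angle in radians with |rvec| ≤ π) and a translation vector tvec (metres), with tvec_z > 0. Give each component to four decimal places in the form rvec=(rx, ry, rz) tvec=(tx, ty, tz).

Intrinsics K: fx=493.6, fy=453.7, cx=303.0, cy=247.8
Marker side s = 0.204 m; corners in marker frame (Z=0):
  M0 = (-0.1020, +0.1020, 0)
  M1 = (+0.1020, +0.1020, 0)
  M2 = (+0.1020, -0.1020, 0)
  M3 = (-0.1020, -0.1020, 0)
Detected image corners:
  c0 = (127.312676, 319.136683) px
  c1 = (169.629578, 326.062694) px
  c2 = (176.631335, 253.790869) px
  c3 = (134.199878, 253.622987) px
Planar DLT: solve 8×8 A·h = b for H (H[2,2]=1):
  H  [+135.16278 -43.90509 +150.93443]
  H  [-120.32114 +318.17119 +287.83853]
  H  [-0.47752 -0.06501 +1.00000]
B = K⁻¹H; ‖b₁‖=0.741272, ‖b₂‖=0.741272; λ = 2/(‖b₁‖+‖b₂‖) = 1.349032, sign → tz>0 ⇒ λ=+1.349032
r₁ = λ·B[:,0] = (+0.76485,-0.00592,-0.64419); r₂ = λ·B[:,1] = (-0.06616,+0.99395,-0.08769)
r₃ = r₁×r₂ = (+0.64081,+0.10969,+0.75982); SVD([r₁ r₂ r₃]) → R = UVᵀ:
  R  [+0.76485 -0.06616 +0.64081]
  R  [-0.00592 +0.99395 +0.10969]
  R  [-0.64419 -0.08769 +0.75982]
t = (-0.41560, +0.11905, +1.34903) m
tr R = 2.518617; θ = arccos((tr R − 1)/2) = 0.708546 rad = 40.597°
axis k = ((R−Rᵀ)₃₂, (R−Rᵀ)₁₃, (R−Rᵀ)₂₁) / (2 sinθ) = (-0.151667, +0.987347, +0.046285)
rvec = θ·k = (-0.107463, +0.699581, +0.032795)

rvec=(-0.1075, 0.6996, 0.0328) tvec=(-0.4156, 0.1191, 1.3490)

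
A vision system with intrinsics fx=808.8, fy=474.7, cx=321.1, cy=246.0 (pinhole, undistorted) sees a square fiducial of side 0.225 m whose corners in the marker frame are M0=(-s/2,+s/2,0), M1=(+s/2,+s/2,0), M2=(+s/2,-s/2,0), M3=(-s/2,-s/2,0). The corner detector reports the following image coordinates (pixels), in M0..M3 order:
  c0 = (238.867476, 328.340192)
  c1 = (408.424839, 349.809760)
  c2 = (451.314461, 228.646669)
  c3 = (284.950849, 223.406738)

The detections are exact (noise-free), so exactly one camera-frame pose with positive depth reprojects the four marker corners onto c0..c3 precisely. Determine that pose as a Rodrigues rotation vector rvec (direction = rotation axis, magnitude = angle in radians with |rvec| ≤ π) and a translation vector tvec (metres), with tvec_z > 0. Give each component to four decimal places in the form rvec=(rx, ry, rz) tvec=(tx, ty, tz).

rvec=(-0.2910, 0.5762, 0.1621) tvec=(0.0222, 0.0666, 0.9152)

Intrinsics K: fx=808.8, fy=474.7, cx=321.1, cy=246.0
Marker side s = 0.225 m; corners in marker frame (Z=0):
  M0 = (-0.1125, +0.1125, 0)
  M1 = (+0.1125, +0.1125, 0)
  M2 = (+0.1125, -0.1125, 0)
  M3 = (-0.1125, -0.1125, 0)
Detected image corners:
  c0 = (238.867476, 328.340192) px
  c1 = (408.424839, 349.809760) px
  c2 = (451.314461, 228.646669) px
  c3 = (284.950849, 223.406738) px
Planar DLT: solve 8×8 A·h = b for H (H[2,2]=1):
  H  [+535.64053 -283.22986 +340.75063]
  H  [-113.72261 +430.50965 +280.53019]
  H  [-0.60902 -0.24582 +1.00000]
B = K⁻¹H; ‖b₁‖=1.092703, ‖b₂‖=1.092703; λ = 2/(‖b₁‖+‖b₂‖) = 0.915161, sign → tz>0 ⇒ λ=+0.915161
r₁ = λ·B[:,0] = (+0.82735,+0.06959,-0.55735); r₂ = λ·B[:,1] = (-0.23116,+0.94655,-0.22496)
r₃ = r₁×r₂ = (+0.51191,+0.31496,+0.79922); SVD([r₁ r₂ r₃]) → R = UVᵀ:
  R  [+0.82735 -0.23116 +0.51191]
  R  [+0.06959 +0.94655 +0.31496]
  R  [-0.55735 -0.22496 +0.79922]
t = (+0.02223, +0.06657, +0.91516) m
tr R = 2.573120; θ = arccos((tr R − 1)/2) = 0.665578 rad = 38.135°
axis k = ((R−Rᵀ)₃₂, (R−Rᵀ)₁₃, (R−Rᵀ)₂₁) / (2 sinθ) = (-0.437178, +0.865779, +0.243520)
rvec = θ·k = (-0.290976, +0.576243, +0.162082)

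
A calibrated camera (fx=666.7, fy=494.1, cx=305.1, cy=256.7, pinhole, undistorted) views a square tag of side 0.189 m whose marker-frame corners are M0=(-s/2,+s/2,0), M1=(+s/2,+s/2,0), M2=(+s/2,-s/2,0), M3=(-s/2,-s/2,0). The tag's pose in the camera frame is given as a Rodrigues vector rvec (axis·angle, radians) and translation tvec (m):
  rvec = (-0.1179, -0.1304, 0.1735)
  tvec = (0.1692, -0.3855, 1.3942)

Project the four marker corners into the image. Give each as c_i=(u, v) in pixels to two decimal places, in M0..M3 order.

Intrinsics K: fx=666.7, fy=494.1, cx=305.1, cy=256.7
Marker side s = 0.189 m; corners in marker frame (Z=0):
  M0 = (-0.0945, +0.0945, 0)
  M1 = (+0.0945, +0.0945, 0)
  M2 = (+0.0945, -0.0945, 0)
  M3 = (-0.0945, -0.0945, 0)
rvec = (-0.1179, -0.1304, 0.1735), |rvec| = θ = 0.24700 rad = 14.152°
Rodrigues: sinθ=0.24449, 1−cosθ=0.03035; R = I + sinθ·[k]× + (1−cosθ)·[k]×²:
    [+0.97657 -0.16409 -0.13925]
    [+0.17939 +0.97811 +0.10545]
    [+0.11890 -0.12796 +0.98463]
t = (0.1692, -0.3855, 1.3942) m
M0: Pc = R·M0+t = (+0.06141, -0.31002, +1.37087); u = 666.7·(+0.06141)/1.37087 + 305.1 = 334.9646, v = 494.1·(-0.31002)/1.37087 + 256.7 = 144.9599
M1: Pc = R·M1+t = (+0.24598, -0.27612, +1.39334); u = 666.7·(+0.24598)/1.39334 + 305.1 = 422.7981, v = 494.1·(-0.27612)/1.39334 + 256.7 = 158.7852
M2: Pc = R·M2+t = (+0.27699, -0.46098, +1.41753); u = 666.7·(+0.27699)/1.41753 + 305.1 = 435.3766, v = 494.1·(-0.46098)/1.41753 + 256.7 = 96.0191
M3: Pc = R·M3+t = (+0.09242, -0.49488, +1.39506); u = 666.7·(+0.09242)/1.39506 + 305.1 = 349.2683, v = 494.1·(-0.49488)/1.39506 + 256.7 = 81.4224

c0=(334.96, 144.96) c1=(422.80, 158.79) c2=(435.38, 96.02) c3=(349.27, 81.42)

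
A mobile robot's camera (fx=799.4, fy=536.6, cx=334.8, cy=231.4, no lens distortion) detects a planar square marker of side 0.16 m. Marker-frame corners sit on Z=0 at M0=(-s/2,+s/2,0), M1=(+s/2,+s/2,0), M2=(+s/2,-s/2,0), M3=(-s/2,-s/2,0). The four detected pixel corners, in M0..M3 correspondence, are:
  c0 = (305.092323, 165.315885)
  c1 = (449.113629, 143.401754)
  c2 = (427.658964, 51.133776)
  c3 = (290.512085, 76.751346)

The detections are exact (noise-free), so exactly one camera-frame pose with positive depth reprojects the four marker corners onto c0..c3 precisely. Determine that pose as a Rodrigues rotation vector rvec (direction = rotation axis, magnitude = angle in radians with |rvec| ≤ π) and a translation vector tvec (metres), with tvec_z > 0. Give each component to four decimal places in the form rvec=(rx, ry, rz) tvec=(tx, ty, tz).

Intrinsics K: fx=799.4, fy=536.6, cx=334.8, cy=231.4
Marker side s = 0.16 m; corners in marker frame (Z=0):
  M0 = (-0.0800, +0.0800, 0)
  M1 = (+0.0800, +0.0800, 0)
  M2 = (+0.0800, -0.0800, 0)
  M3 = (-0.0800, -0.0800, 0)
Detected image corners:
  c0 = (305.092323, 165.315885) px
  c1 = (449.113629, 143.401754) px
  c2 = (427.658964, 51.133776) px
  c3 = (290.512085, 76.751346) px
Planar DLT: solve 8×8 A·h = b for H (H[2,2]=1):
  H  [+758.43011 +14.90279 +366.07437]
  H  [-184.29530 +535.99342 +108.50550]
  H  [-0.32537 -0.26392 +1.00000]
B = K⁻¹H; ‖b₁‖=1.150825, ‖b₂‖=1.150825; λ = 2/(‖b₁‖+‖b₂‖) = 0.868942, sign → tz>0 ⇒ λ=+0.868942
r₁ = λ·B[:,0] = (+0.94282,-0.17652,-0.28273); r₂ = λ·B[:,1] = (+0.11225,+0.96685,-0.22933)
r₃ = r₁×r₂ = (+0.31384,+0.18448,+0.93138); SVD([r₁ r₂ r₃]) → R = UVᵀ:
  R  [+0.94282 +0.11225 +0.31384]
  R  [-0.17652 +0.96685 +0.18448]
  R  [-0.28273 -0.22933 +0.93138]
t = (+0.03400, -0.19901, +0.86894) m
tr R = 2.841056; θ = arccos((tr R − 1)/2) = 0.401367 rad = 22.997°
axis k = ((R−Rᵀ)₃₂, (R−Rᵀ)₁₃, (R−Rᵀ)₂₁) / (2 sinθ) = (-0.529609, +0.763502, -0.369567)
rvec = θ·k = (-0.212568, +0.306444, -0.148332)

rvec=(-0.2126, 0.3064, -0.1483) tvec=(0.0340, -0.1990, 0.8689)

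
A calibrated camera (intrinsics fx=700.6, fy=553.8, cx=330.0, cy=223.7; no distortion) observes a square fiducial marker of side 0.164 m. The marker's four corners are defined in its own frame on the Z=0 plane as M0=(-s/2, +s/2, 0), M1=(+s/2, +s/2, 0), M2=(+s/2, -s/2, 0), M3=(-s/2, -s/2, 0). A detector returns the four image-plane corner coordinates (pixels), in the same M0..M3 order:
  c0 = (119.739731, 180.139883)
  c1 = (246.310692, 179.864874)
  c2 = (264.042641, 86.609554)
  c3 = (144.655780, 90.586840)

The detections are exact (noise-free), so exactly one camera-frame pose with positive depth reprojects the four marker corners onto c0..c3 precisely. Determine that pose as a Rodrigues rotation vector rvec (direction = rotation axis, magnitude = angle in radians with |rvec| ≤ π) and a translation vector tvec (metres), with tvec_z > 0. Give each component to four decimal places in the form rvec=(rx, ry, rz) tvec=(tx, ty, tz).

Intrinsics K: fx=700.6, fy=553.8, cx=330.0, cy=223.7
Marker side s = 0.164 m; corners in marker frame (Z=0):
  M0 = (-0.0820, +0.0820, 0)
  M1 = (+0.0820, +0.0820, 0)
  M2 = (+0.0820, -0.0820, 0)
  M3 = (-0.0820, -0.0820, 0)
Detected image corners:
  c0 = (119.739731, 180.139883) px
  c1 = (246.310692, 179.864874) px
  c2 = (264.042641, 86.609554) px
  c3 = (144.655780, 90.586840) px
Planar DLT: solve 8×8 A·h = b for H (H[2,2]=1):
  H  [+699.51024 -208.08435 +192.74520]
  H  [-47.75600 +503.29872 +132.82119]
  H  [-0.25630 -0.40064 +1.00000]
B = K⁻¹H; ‖b₁‖=1.148269, ‖b₂‖=1.148270; λ = 2/(‖b₁‖+‖b₂‖) = 0.870876, sign → tz>0 ⇒ λ=+0.870876
r₁ = λ·B[:,0] = (+0.97466,+0.01506,-0.22320); r₂ = λ·B[:,1] = (-0.09431,+0.93240,-0.34891)
r₃ = r₁×r₂ = (+0.20286,+0.36112,+0.91019); SVD([r₁ r₂ r₃]) → R = UVᵀ:
  R  [+0.97466 -0.09431 +0.20286]
  R  [+0.01506 +0.93240 +0.36112]
  R  [-0.22320 -0.34891 +0.91019]
t = (-0.17061, -0.14291, +0.87088) m
tr R = 2.817241; θ = arccos((tr R − 1)/2) = 0.430827 rad = 24.685°
axis k = ((R−Rᵀ)₃₂, (R−Rᵀ)₁₃, (R−Rᵀ)₂₁) / (2 sinθ) = (-0.850086, +0.510105, +0.130948)
rvec = θ·k = (-0.366240, +0.219767, +0.056416)

rvec=(-0.3662, 0.2198, 0.0564) tvec=(-0.1706, -0.1429, 0.8709)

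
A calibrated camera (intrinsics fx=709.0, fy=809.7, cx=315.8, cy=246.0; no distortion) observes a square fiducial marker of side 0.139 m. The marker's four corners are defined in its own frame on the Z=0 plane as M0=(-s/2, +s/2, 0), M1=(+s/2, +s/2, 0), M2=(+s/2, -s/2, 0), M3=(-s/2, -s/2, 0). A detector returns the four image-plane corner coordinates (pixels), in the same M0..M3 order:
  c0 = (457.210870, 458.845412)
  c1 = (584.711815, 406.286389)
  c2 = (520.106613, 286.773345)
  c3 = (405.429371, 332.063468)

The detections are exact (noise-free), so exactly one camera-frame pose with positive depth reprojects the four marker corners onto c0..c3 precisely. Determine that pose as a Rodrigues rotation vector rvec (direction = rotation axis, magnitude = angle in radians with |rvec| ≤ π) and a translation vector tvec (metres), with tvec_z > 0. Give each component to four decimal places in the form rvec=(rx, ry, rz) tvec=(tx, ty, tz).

Intrinsics K: fx=709.0, fy=809.7, cx=315.8, cy=246.0
Marker side s = 0.139 m; corners in marker frame (Z=0):
  M0 = (-0.0695, +0.0695, 0)
  M1 = (+0.0695, +0.0695, 0)
  M2 = (+0.0695, -0.0695, 0)
  M3 = (-0.0695, -0.0695, 0)
Detected image corners:
  c0 = (457.210870, 458.845412) px
  c1 = (584.711815, 406.286389) px
  c2 = (520.106613, 286.773345) px
  c3 = (405.429371, 332.063468) px
Planar DLT: solve 8×8 A·h = b for H (H[2,2]=1):
  H  [+918.91458 +20.03043 +490.65534]
  H  [-312.50920 +584.85261 +367.34702]
  H  [+0.10241 -0.81111 +1.00000]
B = K⁻¹H; ‖b₁‖=1.322149, ‖b₂‖=1.322149; λ = 2/(‖b₁‖+‖b₂‖) = 0.756344, sign → tz>0 ⇒ λ=+0.756344
r₁ = λ·B[:,0] = (+0.94578,-0.31545,+0.07745); r₂ = λ·B[:,1] = (+0.29462,+0.73270,-0.61348)
r₃ = r₁×r₂ = (+0.13677,+0.60303,+0.78591); SVD([r₁ r₂ r₃]) → R = UVᵀ:
  R  [+0.94578 +0.29462 +0.13677]
  R  [-0.31545 +0.73270 +0.60303]
  R  [+0.07745 -0.61348 +0.78591]
t = (+0.18653, +0.11335, +0.75634) m
tr R = 2.464379; θ = arccos((tr R − 1)/2) = 0.749265 rad = 42.930°
axis k = ((R−Rᵀ)₃₂, (R−Rᵀ)₁₃, (R−Rᵀ)₂₁) / (2 sinθ) = (-0.893045, +0.043543, -0.447855)
rvec = θ·k = (-0.669128, +0.032625, -0.335562)

rvec=(-0.6691, 0.0326, -0.3356) tvec=(0.1865, 0.1134, 0.7563)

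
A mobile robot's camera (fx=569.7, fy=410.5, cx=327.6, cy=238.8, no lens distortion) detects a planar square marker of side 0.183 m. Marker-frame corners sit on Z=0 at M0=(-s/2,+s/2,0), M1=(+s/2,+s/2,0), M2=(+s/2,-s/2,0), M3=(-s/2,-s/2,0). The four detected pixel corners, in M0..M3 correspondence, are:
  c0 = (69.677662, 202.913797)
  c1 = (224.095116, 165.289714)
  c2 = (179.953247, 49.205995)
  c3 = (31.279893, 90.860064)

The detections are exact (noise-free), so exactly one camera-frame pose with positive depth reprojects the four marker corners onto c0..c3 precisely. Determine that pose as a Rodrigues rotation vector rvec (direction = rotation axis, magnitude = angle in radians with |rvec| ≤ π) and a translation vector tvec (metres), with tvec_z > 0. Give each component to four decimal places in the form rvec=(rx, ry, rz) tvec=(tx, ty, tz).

rvec=(-0.0654, 0.1612, -0.2844) tvec=(-0.2196, -0.1680, 0.6154)

Intrinsics K: fx=569.7, fy=410.5, cx=327.6, cy=238.8
Marker side s = 0.183 m; corners in marker frame (Z=0):
  M0 = (-0.0915, +0.0915, 0)
  M1 = (+0.0915, +0.0915, 0)
  M2 = (+0.0915, -0.0915, 0)
  M3 = (-0.0915, -0.0915, 0)
Detected image corners:
  c0 = (69.677662, 202.913797) px
  c1 = (224.095116, 165.289714) px
  c2 = (179.953247, 49.205995) px
  c3 = (31.279893, 90.860064) px
Planar DLT: solve 8×8 A·h = b for H (H[2,2]=1):
  H  [+797.34621 +207.34535 +124.30624]
  H  [-247.51477 +605.14214 +126.76967]
  H  [-0.24212 -0.14119 +1.00000]
B = K⁻¹H; ‖b₁‖=1.624848, ‖b₂‖=1.624848; λ = 2/(‖b₁‖+‖b₂‖) = 0.615442, sign → tz>0 ⇒ λ=+0.615442
r₁ = λ·B[:,0] = (+0.94705,-0.28440,-0.14901); r₂ = λ·B[:,1] = (+0.27396,+0.95781,-0.08689)
r₃ = r₁×r₂ = (+0.16744,+0.04147,+0.98501); SVD([r₁ r₂ r₃]) → R = UVᵀ:
  R  [+0.94705 +0.27396 +0.16744]
  R  [-0.28440 +0.95781 +0.04147]
  R  [-0.14901 -0.08689 +0.98501]
t = (-0.21962, -0.16796, +0.61544) m
tr R = 2.889872; θ = arccos((tr R − 1)/2) = 0.333398 rad = 19.102°
axis k = ((R−Rᵀ)₃₂, (R−Rᵀ)₁₃, (R−Rᵀ)₂₁) / (2 sinθ) = (-0.196118, +0.483486, -0.853099)
rvec = θ·k = (-0.065385, +0.161193, -0.284421)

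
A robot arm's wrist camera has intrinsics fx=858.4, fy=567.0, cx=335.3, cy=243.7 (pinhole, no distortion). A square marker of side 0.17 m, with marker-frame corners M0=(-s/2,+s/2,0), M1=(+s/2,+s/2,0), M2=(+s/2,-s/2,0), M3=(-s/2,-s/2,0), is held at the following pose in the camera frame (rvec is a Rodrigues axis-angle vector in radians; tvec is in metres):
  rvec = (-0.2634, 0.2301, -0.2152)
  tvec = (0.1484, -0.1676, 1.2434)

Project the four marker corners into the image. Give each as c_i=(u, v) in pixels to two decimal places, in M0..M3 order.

c0=(392.80, 212.91) c1=(509.76, 192.90) c2=(482.19, 122.16) c3=(370.28, 143.26)

Intrinsics K: fx=858.4, fy=567.0, cx=335.3, cy=243.7
Marker side s = 0.17 m; corners in marker frame (Z=0):
  M0 = (-0.0850, +0.0850, 0)
  M1 = (+0.0850, +0.0850, 0)
  M2 = (+0.0850, -0.0850, 0)
  M3 = (-0.0850, -0.0850, 0)
rvec = (-0.2634, 0.2301, -0.2152), |rvec| = θ = 0.41065 rad = 23.529°
Rodrigues: sinθ=0.39921, 1−cosθ=0.08314; R = I + sinθ·[k]× + (1−cosθ)·[k]×²:
    [+0.95106 +0.17932 +0.25163]
    [-0.23908 +0.94296 +0.23165]
    [-0.19574 -0.28047 +0.93969]
t = (0.1484, -0.1676, 1.2434) m
M0: Pc = R·M0+t = (+0.08280, -0.06713, +1.23620); u = 858.4·(+0.08280)/1.23620 + 335.3 = 392.7965, v = 567.0·(-0.06713)/1.23620 + 243.7 = 212.9117
M1: Pc = R·M1+t = (+0.24448, -0.10777, +1.20292); u = 858.4·(+0.24448)/1.20292 + 335.3 = 509.7619, v = 567.0·(-0.10777)/1.20292 + 243.7 = 192.9023
M2: Pc = R·M2+t = (+0.21400, -0.26807, +1.25060); u = 858.4·(+0.21400)/1.25060 + 335.3 = 482.1861, v = 567.0·(-0.26807)/1.25060 + 243.7 = 122.1602
M3: Pc = R·M3+t = (+0.05232, -0.22743, +1.28388); u = 858.4·(+0.05232)/1.28388 + 335.3 = 370.2792, v = 567.0·(-0.22743)/1.28388 + 243.7 = 143.2600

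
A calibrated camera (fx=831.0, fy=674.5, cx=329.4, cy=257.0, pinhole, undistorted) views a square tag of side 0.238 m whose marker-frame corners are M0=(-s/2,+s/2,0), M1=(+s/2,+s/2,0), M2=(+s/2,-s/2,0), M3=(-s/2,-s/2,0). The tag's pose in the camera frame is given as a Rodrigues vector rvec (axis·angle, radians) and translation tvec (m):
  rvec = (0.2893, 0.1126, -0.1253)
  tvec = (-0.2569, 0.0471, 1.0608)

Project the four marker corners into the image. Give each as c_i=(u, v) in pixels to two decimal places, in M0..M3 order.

c0=(61.40, 362.19) c1=(234.61, 349.27) c2=(201.27, 204.54) c3=(18.09, 222.52)

Intrinsics K: fx=831.0, fy=674.5, cx=329.4, cy=257.0
Marker side s = 0.238 m; corners in marker frame (Z=0):
  M0 = (-0.1190, +0.1190, 0)
  M1 = (+0.1190, +0.1190, 0)
  M2 = (+0.1190, -0.1190, 0)
  M3 = (-0.1190, -0.1190, 0)
rvec = (0.2893, 0.1126, -0.1253), |rvec| = θ = 0.33477 rad = 19.181°
Rodrigues: sinθ=0.32856, 1−cosθ=0.05552; R = I + sinθ·[k]× + (1−cosθ)·[k]×²:
    [+0.98594 +0.13911 +0.09255]
    [-0.10684 +0.95077 -0.29092]
    [-0.12846 +0.27694 +0.95226]
t = (-0.2569, 0.0471, 1.0608) m
M0: Pc = R·M0+t = (-0.35767, +0.17295, +1.10904); u = 831.0·(-0.35767)/1.10904 + 329.4 = 61.3973, v = 674.5·(+0.17295)/1.10904 + 257.0 = 362.1879
M1: Pc = R·M1+t = (-0.12302, +0.14753, +1.07847); u = 831.0·(-0.12302)/1.07847 + 329.4 = 234.6094, v = 674.5·(+0.14753)/1.07847 + 257.0 = 349.2672
M2: Pc = R·M2+t = (-0.15613, -0.07875, +1.01256); u = 831.0·(-0.15613)/1.01256 + 329.4 = 201.2676, v = 674.5·(-0.07875)/1.01256 + 257.0 = 204.5388
M3: Pc = R·M3+t = (-0.39078, -0.05333, +1.04313); u = 831.0·(-0.39078)/1.04313 + 329.4 = 18.0883, v = 674.5·(-0.05333)/1.04313 + 257.0 = 222.5179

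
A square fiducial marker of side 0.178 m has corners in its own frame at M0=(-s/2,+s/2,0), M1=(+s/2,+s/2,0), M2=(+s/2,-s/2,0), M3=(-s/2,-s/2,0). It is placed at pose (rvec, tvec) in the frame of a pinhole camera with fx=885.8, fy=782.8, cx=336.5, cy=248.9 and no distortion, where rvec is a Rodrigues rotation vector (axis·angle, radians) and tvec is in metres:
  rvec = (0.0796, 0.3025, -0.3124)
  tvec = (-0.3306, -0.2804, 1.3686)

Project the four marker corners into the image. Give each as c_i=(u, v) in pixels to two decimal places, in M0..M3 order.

Intrinsics K: fx=885.8, fy=782.8, cx=336.5, cy=248.9
Marker side s = 0.178 m; corners in marker frame (Z=0):
  M0 = (-0.0890, +0.0890, 0)
  M1 = (+0.0890, +0.0890, 0)
  M2 = (+0.0890, -0.0890, 0)
  M3 = (-0.0890, -0.0890, 0)
rvec = (0.0796, 0.3025, -0.3124), |rvec| = θ = 0.44208 rad = 25.329°
Rodrigues: sinθ=0.42782, 1−cosθ=0.09614; R = I + sinθ·[k]× + (1−cosθ)·[k]×²:
    [+0.90698 +0.31417 +0.28051]
    [-0.29048 +0.94888 -0.12352]
    [-0.30497 +0.03055 +0.95187]
t = (-0.3306, -0.2804, 1.3686) m
M0: Pc = R·M0+t = (-0.38336, -0.17010, +1.39846); u = 885.8·(-0.38336)/1.39846 + 336.5 = 93.6756, v = 782.8·(-0.17010)/1.39846 + 248.9 = 153.6866
M1: Pc = R·M1+t = (-0.22192, -0.22180, +1.34418); u = 885.8·(-0.22192)/1.34418 + 336.5 = 190.2581, v = 782.8·(-0.22180)/1.34418 + 248.9 = 119.7301
M2: Pc = R·M2+t = (-0.27784, -0.39070, +1.33874); u = 885.8·(-0.27784)/1.33874 + 336.5 = 152.6624, v = 782.8·(-0.39070)/1.33874 + 248.9 = 20.4447
M3: Pc = R·M3+t = (-0.43928, -0.33900, +1.39302); u = 885.8·(-0.43928)/1.39302 + 336.5 = 57.1681, v = 782.8·(-0.33900)/1.39302 + 248.9 = 58.4028

c0=(93.68, 153.69) c1=(190.26, 119.73) c2=(152.66, 20.44) c3=(57.17, 58.40)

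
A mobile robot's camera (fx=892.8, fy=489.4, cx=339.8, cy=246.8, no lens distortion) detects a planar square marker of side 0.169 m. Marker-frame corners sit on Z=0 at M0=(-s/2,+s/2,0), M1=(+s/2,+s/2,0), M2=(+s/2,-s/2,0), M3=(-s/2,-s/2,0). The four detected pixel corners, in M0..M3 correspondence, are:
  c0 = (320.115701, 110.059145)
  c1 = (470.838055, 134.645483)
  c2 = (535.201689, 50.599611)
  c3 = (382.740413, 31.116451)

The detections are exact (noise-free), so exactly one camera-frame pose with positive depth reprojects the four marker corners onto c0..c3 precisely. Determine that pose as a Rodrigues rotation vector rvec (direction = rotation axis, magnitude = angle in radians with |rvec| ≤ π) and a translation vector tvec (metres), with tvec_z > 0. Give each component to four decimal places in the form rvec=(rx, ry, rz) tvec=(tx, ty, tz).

rvec=(-0.1346, 0.3050, 0.3855) tvec=(0.0869, -0.3078, 0.9085)

Intrinsics K: fx=892.8, fy=489.4, cx=339.8, cy=246.8
Marker side s = 0.169 m; corners in marker frame (Z=0):
  M0 = (-0.0845, +0.0845, 0)
  M1 = (+0.0845, +0.0845, 0)
  M2 = (+0.0845, -0.0845, 0)
  M3 = (-0.0845, -0.0845, 0)
Detected image corners:
  c0 = (320.115701, 110.059145) px
  c1 = (470.838055, 134.645483) px
  c2 = (535.201689, 50.599611) px
  c3 = (382.740413, 31.116451) px
Planar DLT: solve 8×8 A·h = b for H (H[2,2]=1):
  H  [+747.78727 -409.06399 +425.19705]
  H  [+101.77637 +475.36806 +81.00989]
  H  [-0.34932 -0.07844 +1.00000]
B = K⁻¹H; ‖b₁‖=1.100683, ‖b₂‖=1.100683; λ = 2/(‖b₁‖+‖b₂‖) = 0.908527, sign → tz>0 ⇒ λ=+0.908527
r₁ = λ·B[:,0] = (+0.88175,+0.34899,-0.31737); r₂ = λ·B[:,1] = (-0.38915,+0.91842,-0.07126)
r₃ = r₁×r₂ = (+0.26661,+0.18634,+0.94562); SVD([r₁ r₂ r₃]) → R = UVᵀ:
  R  [+0.88175 -0.38915 +0.26661]
  R  [+0.34899 +0.91842 +0.18634]
  R  [-0.31737 -0.07126 +0.94562]
t = (+0.08690, -0.30777, +0.90853) m
tr R = 2.745786; θ = arccos((tr R − 1)/2) = 0.509696 rad = 29.203°
axis k = ((R−Rᵀ)₃₂, (R−Rᵀ)₁₃, (R−Rᵀ)₂₁) / (2 sinθ) = (-0.263986, +0.598447, +0.756421)
rvec = θ·k = (-0.134552, +0.305026, +0.385544)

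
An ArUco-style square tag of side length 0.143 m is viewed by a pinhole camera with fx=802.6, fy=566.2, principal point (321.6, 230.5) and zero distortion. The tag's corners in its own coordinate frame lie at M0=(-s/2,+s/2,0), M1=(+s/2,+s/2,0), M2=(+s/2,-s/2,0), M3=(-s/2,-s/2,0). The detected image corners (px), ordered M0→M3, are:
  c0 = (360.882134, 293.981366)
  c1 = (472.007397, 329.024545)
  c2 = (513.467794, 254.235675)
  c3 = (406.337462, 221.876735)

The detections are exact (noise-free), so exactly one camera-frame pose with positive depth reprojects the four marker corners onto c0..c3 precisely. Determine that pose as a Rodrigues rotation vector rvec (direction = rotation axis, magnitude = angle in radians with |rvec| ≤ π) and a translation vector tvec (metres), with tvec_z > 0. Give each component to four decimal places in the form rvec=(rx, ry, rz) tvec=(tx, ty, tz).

Intrinsics K: fx=802.6, fy=566.2, cx=321.6, cy=230.5
Marker side s = 0.143 m; corners in marker frame (Z=0):
  M0 = (-0.0715, +0.0715, 0)
  M1 = (+0.0715, +0.0715, 0)
  M2 = (+0.0715, -0.0715, 0)
  M3 = (-0.0715, -0.0715, 0)
Detected image corners:
  c0 = (360.882134, 293.981366) px
  c1 = (472.007397, 329.024545) px
  c2 = (513.467794, 254.235675) px
  c3 = (406.337462, 221.876735) px
Planar DLT: solve 8×8 A·h = b for H (H[2,2]=1):
  H  [+711.66402 -436.56520 +438.18811]
  H  [+203.38288 +430.41452 +273.84461]
  H  [-0.11677 -0.30250 +1.00000]
B = K⁻¹H; ‖b₁‖=1.024927, ‖b₂‖=1.024927; λ = 2/(‖b₁‖+‖b₂‖) = 0.975680, sign → tz>0 ⇒ λ=+0.975680
r₁ = λ·B[:,0] = (+0.91078,+0.39685,-0.11393); r₂ = λ·B[:,1] = (-0.41245,+0.86185,-0.29514)
r₃ = r₁×r₂ = (-0.01894,+0.31580,+0.94864); SVD([r₁ r₂ r₃]) → R = UVᵀ:
  R  [+0.91078 -0.41245 -0.01894]
  R  [+0.39685 +0.86185 +0.31580]
  R  [-0.11393 -0.29514 +0.94864]
t = (+0.14173, +0.07469, +0.97568) m
tr R = 2.721267; θ = arccos((tr R − 1)/2) = 0.534284 rad = 30.612°
axis k = ((R−Rᵀ)₃₂, (R−Rᵀ)₁₃, (R−Rᵀ)₂₁) / (2 sinθ) = (-0.599877, +0.093271, +0.794637)
rvec = θ·k = (-0.320505, +0.049833, +0.424562)

rvec=(-0.3205, 0.0498, 0.4246) tvec=(0.1417, 0.0747, 0.9757)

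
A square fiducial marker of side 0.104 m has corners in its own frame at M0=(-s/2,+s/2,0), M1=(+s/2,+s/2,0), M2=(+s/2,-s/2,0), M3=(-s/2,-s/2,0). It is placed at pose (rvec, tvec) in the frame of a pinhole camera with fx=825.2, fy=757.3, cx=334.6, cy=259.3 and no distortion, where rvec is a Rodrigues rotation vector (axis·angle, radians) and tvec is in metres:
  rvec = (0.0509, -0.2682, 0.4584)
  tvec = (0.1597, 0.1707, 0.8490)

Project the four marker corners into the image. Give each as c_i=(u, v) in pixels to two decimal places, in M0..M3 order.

Intrinsics K: fx=825.2, fy=757.3, cx=334.6, cy=259.3
Marker side s = 0.104 m; corners in marker frame (Z=0):
  M0 = (-0.0520, +0.0520, 0)
  M1 = (+0.0520, +0.0520, 0)
  M2 = (+0.0520, -0.0520, 0)
  M3 = (-0.0520, -0.0520, 0)
rvec = (0.0509, -0.2682, 0.4584), |rvec| = θ = 0.53353 rad = 30.569°
Rodrigues: sinθ=0.50857, 1−cosθ=0.13898; R = I + sinθ·[k]× + (1−cosθ)·[k]×²:
    [+0.86228 -0.44363 -0.24426]
    [+0.43029 +0.89614 -0.10855]
    [+0.26705 -0.01151 +0.96361]
t = (0.1597, 0.1707, 0.8490) m
M0: Pc = R·M0+t = (+0.09179, +0.19492, +0.83452); u = 825.2·(+0.09179)/0.83452 + 334.6 = 425.3682, v = 757.3·(+0.19492)/0.83452 + 259.3 = 436.1882
M1: Pc = R·M1+t = (+0.18147, +0.23967, +0.86229); u = 825.2·(+0.18147)/0.86229 + 334.6 = 508.2649, v = 757.3·(+0.23967)/0.86229 + 259.3 = 469.7929
M2: Pc = R·M2+t = (+0.22761, +0.14648, +0.86348); u = 825.2·(+0.22761)/0.86348 + 334.6 = 552.1157, v = 757.3·(+0.14648)/0.86348 + 259.3 = 387.7636
M3: Pc = R·M3+t = (+0.13793, +0.10173, +0.83571); u = 825.2·(+0.13793)/0.83571 + 334.6 = 470.7949, v = 757.3·(+0.10173)/0.83571 + 259.3 = 351.4809

c0=(425.37, 436.19) c1=(508.26, 469.79) c2=(552.12, 387.76) c3=(470.79, 351.48)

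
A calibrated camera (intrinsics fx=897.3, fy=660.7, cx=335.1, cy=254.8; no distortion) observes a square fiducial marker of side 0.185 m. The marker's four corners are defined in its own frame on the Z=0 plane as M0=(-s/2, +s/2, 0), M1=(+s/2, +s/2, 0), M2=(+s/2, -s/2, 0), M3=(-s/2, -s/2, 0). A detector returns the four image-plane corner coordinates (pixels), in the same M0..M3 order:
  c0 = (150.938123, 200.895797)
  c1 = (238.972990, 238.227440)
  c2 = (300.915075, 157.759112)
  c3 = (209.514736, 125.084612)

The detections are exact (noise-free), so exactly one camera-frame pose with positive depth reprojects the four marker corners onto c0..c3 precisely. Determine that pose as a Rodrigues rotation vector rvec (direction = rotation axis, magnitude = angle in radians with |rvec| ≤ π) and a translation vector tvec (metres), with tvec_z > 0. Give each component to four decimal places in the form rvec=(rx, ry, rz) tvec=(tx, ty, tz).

rvec=(-0.1285, 0.4331, 0.5023) tvec=(-0.1688, -0.1542, 1.3606)

Intrinsics K: fx=897.3, fy=660.7, cx=335.1, cy=254.8
Marker side s = 0.185 m; corners in marker frame (Z=0):
  M0 = (-0.0925, +0.0925, 0)
  M1 = (+0.0925, +0.0925, 0)
  M2 = (+0.0925, -0.0925, 0)
  M3 = (-0.0925, -0.0925, 0)
Detected image corners:
  c0 = (150.938123, 200.895797) px
  c1 = (238.972990, 238.227440) px
  c2 = (300.915075, 157.759112) px
  c3 = (209.514736, 125.084612) px
Planar DLT: solve 8×8 A·h = b for H (H[2,2]=1):
  H  [+413.51002 -327.81503 +223.79706]
  H  [+131.89210 +420.11825 +179.93996]
  H  [-0.31747 -0.01047 +1.00000]
B = K⁻¹H; ‖b₁‖=0.734994, ‖b₂‖=0.734994; λ = 2/(‖b₁‖+‖b₂‖) = 1.360555, sign → tz>0 ⇒ λ=+1.360555
r₁ = λ·B[:,0] = (+0.78831,+0.43818,-0.43194); r₂ = λ·B[:,1] = (-0.49174,+0.87063,-0.01424)
r₃ = r₁×r₂ = (+0.36982,+0.22363,+0.90179); SVD([r₁ r₂ r₃]) → R = UVᵀ:
  R  [+0.78831 -0.49174 +0.36982]
  R  [+0.43818 +0.87063 +0.22363]
  R  [-0.43194 -0.01424 +0.90179]
t = (-0.16877, -0.15416, +1.36055) m
tr R = 2.560720; θ = arccos((tr R − 1)/2) = 0.675555 rad = 38.706°
axis k = ((R−Rᵀ)₃₂, (R−Rᵀ)₁₃, (R−Rᵀ)₂₁) / (2 sinθ) = (-0.190195, +0.641070, +0.743542)
rvec = θ·k = (-0.128487, +0.433078, +0.502304)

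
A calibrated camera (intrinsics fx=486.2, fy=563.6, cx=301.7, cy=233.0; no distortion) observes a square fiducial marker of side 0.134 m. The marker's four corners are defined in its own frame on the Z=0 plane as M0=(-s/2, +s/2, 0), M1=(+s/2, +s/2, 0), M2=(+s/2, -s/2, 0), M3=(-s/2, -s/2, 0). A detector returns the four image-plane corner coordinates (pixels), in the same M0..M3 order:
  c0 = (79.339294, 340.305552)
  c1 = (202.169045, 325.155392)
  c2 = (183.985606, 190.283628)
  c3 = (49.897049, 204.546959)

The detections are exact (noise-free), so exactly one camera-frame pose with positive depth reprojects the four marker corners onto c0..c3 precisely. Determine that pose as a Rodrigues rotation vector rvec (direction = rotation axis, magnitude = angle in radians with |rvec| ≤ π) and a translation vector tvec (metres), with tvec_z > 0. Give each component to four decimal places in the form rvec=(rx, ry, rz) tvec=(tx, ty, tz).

Intrinsics K: fx=486.2, fy=563.6, cx=301.7, cy=233.0
Marker side s = 0.134 m; corners in marker frame (Z=0):
  M0 = (-0.0670, +0.0670, 0)
  M1 = (+0.0670, +0.0670, 0)
  M2 = (+0.0670, -0.0670, 0)
  M3 = (-0.0670, -0.0670, 0)
Detected image corners:
  c0 = (79.339294, 340.305552) px
  c1 = (202.169045, 325.155392) px
  c2 = (183.985606, 190.283628) px
  c3 = (49.897049, 204.546959) px
Planar DLT: solve 8×8 A·h = b for H (H[2,2]=1):
  H  [+972.02668 +258.84231 +129.85832]
  H  [-78.71241 +1177.38436 +267.88101]
  H  [+0.11763 +0.63226 +1.00000]
B = K⁻¹H; ‖b₁‖=1.938994, ‖b₂‖=1.938994; λ = 2/(‖b₁‖+‖b₂‖) = 0.515731, sign → tz>0 ⇒ λ=+0.515731
r₁ = λ·B[:,0] = (+0.99342,-0.09711,+0.06066); r₂ = λ·B[:,1] = (+0.07222,+0.94258,+0.32608)
r₃ = r₁×r₂ = (-0.08884,-0.31955,+0.94339); SVD([r₁ r₂ r₃]) → R = UVᵀ:
  R  [+0.99342 +0.07222 -0.08884]
  R  [-0.09711 +0.94258 -0.31955]
  R  [+0.06066 +0.32608 +0.94339]
t = (-0.18228, +0.03192, +0.51573) m
tr R = 2.879398; θ = arccos((tr R − 1)/2) = 0.349047 rad = 19.999°
axis k = ((R−Rᵀ)₃₂, (R−Rᵀ)₁₃, (R−Rᵀ)₂₁) / (2 sinθ) = (+0.943896, -0.218578, -0.247558)
rvec = θ·k = (+0.329464, -0.076294, -0.086409)

rvec=(0.3295, -0.0763, -0.0864) tvec=(-0.1823, 0.0319, 0.5157)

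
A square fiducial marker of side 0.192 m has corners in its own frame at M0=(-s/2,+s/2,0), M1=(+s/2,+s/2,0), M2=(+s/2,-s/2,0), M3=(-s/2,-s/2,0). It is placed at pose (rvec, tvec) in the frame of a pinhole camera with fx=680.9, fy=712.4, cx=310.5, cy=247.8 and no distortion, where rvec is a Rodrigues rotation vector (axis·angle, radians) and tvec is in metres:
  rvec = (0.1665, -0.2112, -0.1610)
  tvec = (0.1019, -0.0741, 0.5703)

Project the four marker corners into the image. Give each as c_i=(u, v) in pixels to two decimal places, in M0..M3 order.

Intrinsics K: fx=680.9, fy=712.4, cx=310.5, cy=247.8
Marker side s = 0.192 m; corners in marker frame (Z=0):
  M0 = (-0.0960, +0.0960, 0)
  M1 = (+0.0960, +0.0960, 0)
  M2 = (+0.0960, -0.0960, 0)
  M3 = (-0.0960, -0.0960, 0)
rvec = (0.1665, -0.2112, -0.1610), |rvec| = θ = 0.31345 rad = 17.959°
Rodrigues: sinθ=0.30834, 1−cosθ=0.04872; R = I + sinθ·[k]× + (1−cosθ)·[k]×²:
    [+0.96502 +0.14094 -0.22105]
    [-0.17582 +0.97340 -0.14692]
    [+0.19446 +0.18065 +0.96413]
t = (0.1019, -0.0741, 0.5703) m
M0: Pc = R·M0+t = (+0.02279, +0.03622, +0.56897); u = 680.9·(+0.02279)/0.56897 + 310.5 = 337.7704, v = 712.4·(+0.03622)/0.56897 + 247.8 = 293.1558
M1: Pc = R·M1+t = (+0.20807, +0.00247, +0.60631); u = 680.9·(+0.20807)/0.60631 + 310.5 = 544.1697, v = 712.4·(+0.00247)/0.60631 + 247.8 = 250.6997
M2: Pc = R·M2+t = (+0.18101, -0.18442, +0.57163); u = 680.9·(+0.18101)/0.57163 + 310.5 = 526.1152, v = 712.4·(-0.18442)/0.57163 + 247.8 = 17.9576
M3: Pc = R·M3+t = (-0.00427, -0.15067, +0.53429); u = 680.9·(-0.00427)/0.53429 + 310.5 = 305.0553, v = 712.4·(-0.15067)/0.53429 + 247.8 = 46.9054

c0=(337.77, 293.16) c1=(544.17, 250.70) c2=(526.12, 17.96) c3=(305.06, 46.91)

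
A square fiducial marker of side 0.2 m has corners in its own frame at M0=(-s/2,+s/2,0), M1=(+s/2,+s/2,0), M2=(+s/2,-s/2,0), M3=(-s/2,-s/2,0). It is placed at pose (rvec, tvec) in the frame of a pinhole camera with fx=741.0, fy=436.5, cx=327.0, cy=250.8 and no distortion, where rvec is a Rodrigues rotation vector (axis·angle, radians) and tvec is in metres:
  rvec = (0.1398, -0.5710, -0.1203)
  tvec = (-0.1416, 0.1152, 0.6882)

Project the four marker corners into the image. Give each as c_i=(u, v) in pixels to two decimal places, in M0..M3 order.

Intrinsics K: fx=741.0, fy=436.5, cx=327.0, cy=250.8
Marker side s = 0.2 m; corners in marker frame (Z=0):
  M0 = (-0.1000, +0.1000, 0)
  M1 = (+0.1000, +0.1000, 0)
  M2 = (+0.1000, -0.1000, 0)
  M3 = (-0.1000, -0.1000, 0)
rvec = (0.1398, -0.5710, -0.1203), |rvec| = θ = 0.60005 rad = 34.380°
Rodrigues: sinθ=0.56468, 1−cosθ=0.17469; R = I + sinθ·[k]× + (1−cosθ)·[k]×²:
    [+0.83479 +0.07448 -0.54551]
    [-0.15194 +0.98350 -0.09823]
    [+0.52919 +0.16489 +0.83233]
t = (-0.1416, 0.1152, 0.6882) m
M0: Pc = R·M0+t = (-0.21763, +0.22874, +0.65177); u = 741.0·(-0.21763)/0.65177 + 327.0 = 79.5744, v = 436.5·(+0.22874)/0.65177 + 250.8 = 403.9929
M1: Pc = R·M1+t = (-0.05067, +0.19836, +0.75761); u = 741.0·(-0.05067)/0.75761 + 327.0 = 277.4379, v = 436.5·(+0.19836)/0.75761 + 250.8 = 365.0838
M2: Pc = R·M2+t = (-0.06557, +0.00166, +0.72463); u = 741.0·(-0.06557)/0.72463 + 327.0 = 259.9498, v = 436.5·(+0.00166)/0.72463 + 250.8 = 251.7978
M3: Pc = R·M3+t = (-0.23253, +0.03204, +0.61879); u = 741.0·(-0.23253)/0.61879 + 327.0 = 48.5503, v = 436.5·(+0.03204)/0.61879 + 250.8 = 273.4043

c0=(79.57, 403.99) c1=(277.44, 365.08) c2=(259.95, 251.80) c3=(48.55, 273.40)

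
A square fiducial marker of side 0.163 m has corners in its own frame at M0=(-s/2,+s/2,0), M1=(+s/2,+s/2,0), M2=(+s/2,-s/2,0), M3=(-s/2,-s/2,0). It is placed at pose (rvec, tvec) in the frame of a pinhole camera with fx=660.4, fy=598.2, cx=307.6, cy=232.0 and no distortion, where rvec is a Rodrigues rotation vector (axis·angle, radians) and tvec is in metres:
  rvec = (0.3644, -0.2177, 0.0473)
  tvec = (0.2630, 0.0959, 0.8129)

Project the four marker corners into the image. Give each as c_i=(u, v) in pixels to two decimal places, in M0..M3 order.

c0=(449.22, 356.54) c1=(565.54, 352.13) c2=(595.19, 247.19) c3=(471.63, 247.03)

Intrinsics K: fx=660.4, fy=598.2, cx=307.6, cy=232.0
Marker side s = 0.163 m; corners in marker frame (Z=0):
  M0 = (-0.0815, +0.0815, 0)
  M1 = (+0.0815, +0.0815, 0)
  M2 = (+0.0815, -0.0815, 0)
  M3 = (-0.0815, -0.0815, 0)
rvec = (0.3644, -0.2177, 0.0473), |rvec| = θ = 0.42710 rad = 24.471°
Rodrigues: sinθ=0.41424, 1−cosθ=0.08983; R = I + sinθ·[k]× + (1−cosθ)·[k]×²:
    [+0.97556 -0.08494 -0.20265]
    [+0.00681 +0.93351 -0.35849]
    [+0.21963 +0.34835 +0.91127]
t = (0.2630, 0.0959, 0.8129) m
M0: Pc = R·M0+t = (+0.17657, +0.17143, +0.82339); u = 660.4·(+0.17657)/0.82339 + 307.6 = 449.2172, v = 598.2·(+0.17143)/0.82339 + 232.0 = 356.5423
M1: Pc = R·M1+t = (+0.33559, +0.17254, +0.85919); u = 660.4·(+0.33559)/0.85919 + 307.6 = 565.5412, v = 598.2·(+0.17254)/0.85919 + 232.0 = 352.1258
M2: Pc = R·M2+t = (+0.34943, +0.02037, +0.80241); u = 660.4·(+0.34943)/0.80241 + 307.6 = 595.1890, v = 598.2·(+0.02037)/0.80241 + 232.0 = 247.1890
M3: Pc = R·M3+t = (+0.19041, +0.01926, +0.76661); u = 660.4·(+0.19041)/0.76661 + 307.6 = 471.6336, v = 598.2·(+0.01926)/0.76661 + 232.0 = 247.0322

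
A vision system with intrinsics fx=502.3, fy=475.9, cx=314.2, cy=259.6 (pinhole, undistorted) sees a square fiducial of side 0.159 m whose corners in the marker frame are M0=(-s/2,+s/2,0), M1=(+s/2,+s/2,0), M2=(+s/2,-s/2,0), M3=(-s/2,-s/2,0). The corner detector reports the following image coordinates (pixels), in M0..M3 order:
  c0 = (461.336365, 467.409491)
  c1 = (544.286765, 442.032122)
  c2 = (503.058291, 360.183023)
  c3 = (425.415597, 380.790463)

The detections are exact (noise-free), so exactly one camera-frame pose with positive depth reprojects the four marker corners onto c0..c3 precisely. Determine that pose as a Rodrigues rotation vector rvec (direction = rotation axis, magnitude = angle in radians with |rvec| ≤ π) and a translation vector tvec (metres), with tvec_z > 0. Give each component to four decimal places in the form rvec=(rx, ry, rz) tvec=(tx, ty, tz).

rvec=(-0.5076, -0.1356, -0.2560) tvec=(0.3002, 0.2829, 0.8912)

Intrinsics K: fx=502.3, fy=475.9, cx=314.2, cy=259.6
Marker side s = 0.159 m; corners in marker frame (Z=0):
  M0 = (-0.0795, +0.0795, 0)
  M1 = (+0.0795, +0.0795, 0)
  M2 = (+0.0795, -0.0795, 0)
  M3 = (-0.0795, -0.0795, 0)
Detected image corners:
  c0 = (461.336365, 467.409491) px
  c1 = (544.286765, 442.032122) px
  c2 = (503.058291, 360.183023) px
  c3 = (425.415597, 380.790463) px
Planar DLT: solve 8×8 A·h = b for H (H[2,2]=1):
  H  [+608.05454 -7.95752 +483.41352]
  H  [-55.46943 +315.46146 +410.67062]
  H  [+0.21454 -0.51879 +1.00000]
B = K⁻¹H; ‖b₁‖=1.122098, ‖b₂‖=1.122098; λ = 2/(‖b₁‖+‖b₂‖) = 0.891188, sign → tz>0 ⇒ λ=+0.891188
r₁ = λ·B[:,0] = (+0.95922,-0.20817,+0.19119); r₂ = λ·B[:,1] = (+0.27509,+0.84295,-0.46234)
r₃ = r₁×r₂ = (-0.06492,+0.49609,+0.86584); SVD([r₁ r₂ r₃]) → R = UVᵀ:
  R  [+0.95922 +0.27509 -0.06492]
  R  [-0.20817 +0.84295 +0.49609]
  R  [+0.19119 -0.46234 +0.86584]
t = (+0.30022, +0.28290, +0.89119) m
tr R = 2.668018; θ = arccos((tr R − 1)/2) = 0.584462 rad = 33.487°
axis k = ((R−Rᵀ)₃₂, (R−Rᵀ)₁₃, (R−Rᵀ)₂₁) / (2 sinθ) = (-0.868535, -0.232090, -0.437929)
rvec = θ·k = (-0.507626, -0.135648, -0.255953)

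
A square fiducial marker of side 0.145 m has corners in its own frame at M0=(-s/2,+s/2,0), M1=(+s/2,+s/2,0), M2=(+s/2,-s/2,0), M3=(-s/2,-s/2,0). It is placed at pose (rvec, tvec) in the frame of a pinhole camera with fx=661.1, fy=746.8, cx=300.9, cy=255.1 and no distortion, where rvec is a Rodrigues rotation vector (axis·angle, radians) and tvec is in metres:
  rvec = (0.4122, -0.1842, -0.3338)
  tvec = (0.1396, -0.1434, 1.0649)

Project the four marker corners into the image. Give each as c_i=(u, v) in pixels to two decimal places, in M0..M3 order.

Intrinsics K: fx=661.1, fy=746.8, cx=300.9, cy=255.1
Marker side s = 0.145 m; corners in marker frame (Z=0):
  M0 = (-0.0725, +0.0725, 0)
  M1 = (+0.0725, +0.0725, 0)
  M2 = (+0.0725, -0.0725, 0)
  M3 = (-0.0725, -0.0725, 0)
rvec = (0.4122, -0.1842, -0.3338), |rvec| = θ = 0.56148 rad = 32.170°
Rodrigues: sinθ=0.53244, 1−cosθ=0.15353; R = I + sinθ·[k]× + (1−cosθ)·[k]×²:
    [+0.92921 +0.27956 -0.24168]
    [-0.35351 +0.86299 -0.36094]
    [+0.10767 +0.42082 +0.90073]
t = (0.1396, -0.1434, 1.0649) m
M0: Pc = R·M0+t = (+0.09250, -0.05520, +1.08760); u = 661.1·(+0.09250)/1.08760 + 300.9 = 357.1261, v = 746.8·(-0.05520)/1.08760 + 255.1 = 217.1947
M1: Pc = R·M1+t = (+0.22724, -0.10646, +1.10322); u = 661.1·(+0.22724)/1.10322 + 300.9 = 437.0708, v = 746.8·(-0.10646)/1.10322 + 255.1 = 183.0321
M2: Pc = R·M2+t = (+0.18670, -0.23160, +1.04220); u = 661.1·(+0.18670)/1.04220 + 300.9 = 419.3301, v = 746.8·(-0.23160)/1.04220 + 255.1 = 89.1463
M3: Pc = R·M3+t = (+0.05196, -0.18034, +1.02658); u = 661.1·(+0.05196)/1.02658 + 300.9 = 334.3638, v = 746.8·(-0.18034)/1.02658 + 255.1 = 123.9117

c0=(357.13, 217.19) c1=(437.07, 183.03) c2=(419.33, 89.15) c3=(334.36, 123.91)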